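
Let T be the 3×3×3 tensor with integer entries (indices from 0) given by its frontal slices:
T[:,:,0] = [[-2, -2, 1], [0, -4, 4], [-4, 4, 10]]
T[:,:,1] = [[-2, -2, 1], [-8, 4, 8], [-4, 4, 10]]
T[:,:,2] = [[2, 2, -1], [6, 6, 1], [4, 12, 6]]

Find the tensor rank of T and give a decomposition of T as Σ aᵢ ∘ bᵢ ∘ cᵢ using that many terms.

Lower bound: the mode-2 unfolding of T (rows indexed by j, columns by (i,k) = (0,0), (0,1), (0,2), (1,0), (1,1), (1,2), (2,0), (2,1), (2,2)) is [[-2, -2, 2, 0, -8, 6, -4, -4, 4], [-2, -2, 2, -4, 4, 6, 4, 4, 12], [1, 1, -1, 4, 8, 1, 10, 10, 6]].
There the 3×3 minor on rows j ∈ {0, 1, 2}, columns (i,k) ∈ {(0,0), (1,0), (1,1)} is det [[-2, 0, -8], [-2, -4, 4], [1, 4, 8]] = 128 ≠ 0, so this unfolding has rank ≥ 3; CP rank is at least every unfolding rank, so rank(T) ≥ 3. (Unfolding ranks only ever bound the CP rank from below — rank(T) can be strictly larger than all of them — so the matching upper bound has to come from an explicit 3-term decomposition.)
Upper bound: T is a sum of 3 rank-1 terms, T = [0, 1, 0] ∘ [2, -2, -1] ∘ [2, -2, 1] + [0, 1, 2] ∘ [0, 1, 1] ∘ [4, 4, 4] + [1, 2, 2] ∘ [2, 2, -1] ∘ [-1, -1, 1] (one valid choice — decompositions are not unique — normalised so each a, b is primitive with positive first nonzero entry; check it by expanding all entries), so rank(T) ≤ 3.
These bounds meet, so rank(T) = 3.
Check entry T[2,1,0] = 4: (0)·(-2)·(2) + (2)·(1)·(4) + (2)·(2)·(-1) = 4.

rank(T) = 3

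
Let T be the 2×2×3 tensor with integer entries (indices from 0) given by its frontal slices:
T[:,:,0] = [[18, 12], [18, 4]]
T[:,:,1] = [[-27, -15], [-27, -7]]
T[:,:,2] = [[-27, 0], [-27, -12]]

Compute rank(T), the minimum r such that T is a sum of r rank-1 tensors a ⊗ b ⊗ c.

Lower bound: the mode-1 unfolding of T (rows indexed by i, columns by (j,k) = (0,0), (0,1), (0,2), (1,0), (1,1), (1,2)) is [[18, -27, -27, 12, -15, 0], [18, -27, -27, 4, -7, -12]].
There the 2×2 minor on rows i ∈ {0, 1}, columns (j,k) ∈ {(0,0), (1,0)} is det [[18, 12], [18, 4]] = -144 ≠ 0, so this unfolding has rank ≥ 2; CP rank is at least every unfolding rank, so rank(T) ≥ 2. (Unfolding ranks only ever bound the CP rank from below — rank(T) can be strictly larger than all of them — so the matching upper bound has to come from an explicit 2-term decomposition.)
Upper bound — finding two terms. Write S_k = T[:,:,k] for the frontal slices: S₀ = [[18, 12], [18, 4]], S₁ = [[-27, -15], [-27, -7]], S₂ = [[-27, 0], [-27, -12]].
If T = a₁ ⊗ b₁ ⊗ c₁ + a₂ ⊗ b₂ ⊗ c₂ then each S_k = c₁[k]·a₁b₁ᵀ + c₂[k]·a₂b₂ᵀ. S₀ and S₁ are linearly independent, so a₁b₁ᵀ and a₂b₂ᵀ must span the same plane of matrices: they are the rank-1 matrices of the form x·S₀ + y·S₁.
det(x·S₀ + y·S₁) is −144·x² + 360·xy − 216·y² = (-72)·(2·x − 3·y)(x − y), vanishing at (x:y) = (3:2) and (1:1).
M₁ = 3·S₀ + 2·S₁ = [[0, 6], [0, -2]] = 2·(3, -1)(0, 1)ᵀ and M₂ = S₀ + S₁ = [[-9, -3], [-9, -3]] = (-3)·(1, 1)(3, 1)ᵀ, so take a₁ = (3, -1), b₁ = (0, 1), a₂ = (1, 1), b₂ = (3, 1).
Each slice is an integer combination of E₁ = a₁b₁ᵀ and E₂ = a₂b₂ᵀ: S₀ = 2·E₁ + 6·E₂, S₁ = −2·E₁ − 9·E₂, S₂ = 3·E₁ − 9·E₂; reading off coefficients, c₁ = (2, -2, 3) and c₂ = (6, -9, -9).
Hence T = (3, -1) ⊗ (0, 1) ⊗ (2, -2, 3) + (1, 1) ⊗ (3, 1) ⊗ (6, -9, -9), so rank(T) ≤ 2.
These bounds meet, so rank(T) = 2.

2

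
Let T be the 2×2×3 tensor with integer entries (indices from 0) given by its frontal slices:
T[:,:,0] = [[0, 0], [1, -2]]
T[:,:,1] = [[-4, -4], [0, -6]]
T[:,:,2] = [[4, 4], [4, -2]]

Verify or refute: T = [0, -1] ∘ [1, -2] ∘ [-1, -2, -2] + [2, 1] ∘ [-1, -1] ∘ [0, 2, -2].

Reconstruct entrywise from the claimed factors. For example, T[1,1,1] = -6 and Σₗ aₗ[1]bₗ[1]cₗ[1] = (-1)·(-2)·(-2) + (1)·(-1)·(2) = -6; checking all 12 entries, every one matches. The claim holds.

Yes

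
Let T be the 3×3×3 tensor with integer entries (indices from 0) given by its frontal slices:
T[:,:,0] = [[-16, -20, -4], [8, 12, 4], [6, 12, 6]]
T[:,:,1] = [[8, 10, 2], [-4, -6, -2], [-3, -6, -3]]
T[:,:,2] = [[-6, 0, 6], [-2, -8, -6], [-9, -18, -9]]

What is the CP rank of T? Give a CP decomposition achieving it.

Lower bound: in the mode-1 unfolding of T (rows indexed by i, columns by (j,k)) the 2×2 minor on rows i ∈ {0, 1}, columns (j,k) ∈ {(0,0), (0,2)} is det [[-16, -6], [8, -2]] = 80 ≠ 0, so that unfolding has rank ≥ 2 and hence rank(T) ≥ 2 (CP rank is at least every unfolding rank, though it can be larger).
Upper bound: with S_k = T[:,:,k], the two rank-1 terms a₁b₁ᵀ, a₂b₂ᵀ are the rank-1 members of the pencil x·S₀ + y·S₂.
The 2×2 minor of x·S₀ + y·S₂ on rows {0,1}, columns {0,1} is −32·x² + 16·xy + 48·y² = (-16)·(2·x − 3·y)(x + y), vanishing at (x:y) = (3:2) and (1:-1).
M₁ = 3·S₀ + 2·S₂ = [[-60, -60, 0], [20, 20, 0], [0, 0, 0]] = (-20)·[3, -1, 0][1, 1, 0]ᵀ and M₂ = S₀ − S₂ = [[-10, -20, -10], [10, 20, 10], [15, 30, 15]] = (-5)·[2, -2, -3][1, 2, 1]ᵀ, so take a₁ = [3, -1, 0], b₁ = [1, 1, 0], a₂ = [2, -2, -3], b₂ = [1, 2, 1].
Each slice is an integer combination of E₁ = a₁b₁ᵀ and E₂ = a₂b₂ᵀ: S₀ = −4·E₁ − 2·E₂, S₁ = 2·E₁ + E₂, S₂ = −4·E₁ + 3·E₂; reading off coefficients, c₁ = [-4, 2, -4] and c₂ = [-2, 1, 3].
Hence T = [3, -1, 0] ∘ [1, 1, 0] ∘ [-4, 2, -4] + [2, -2, -3] ∘ [1, 2, 1] ∘ [-2, 1, 3], so rank(T) ≤ 2.
These bounds meet, so rank(T) = 2.

rank(T) = 2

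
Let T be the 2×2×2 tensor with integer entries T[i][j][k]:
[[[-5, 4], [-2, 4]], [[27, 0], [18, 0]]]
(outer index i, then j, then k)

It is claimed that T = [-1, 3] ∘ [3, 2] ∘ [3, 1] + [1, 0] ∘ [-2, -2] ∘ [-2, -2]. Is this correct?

No

Reconstruct entry (0,0,1) from the claimed factors: Σₗ aₗ[0]bₗ[0]cₗ[1] = (-1)·(3)·(1) + (1)·(-2)·(-2) = 1, but T[0,0,1] = 4. The claim is false.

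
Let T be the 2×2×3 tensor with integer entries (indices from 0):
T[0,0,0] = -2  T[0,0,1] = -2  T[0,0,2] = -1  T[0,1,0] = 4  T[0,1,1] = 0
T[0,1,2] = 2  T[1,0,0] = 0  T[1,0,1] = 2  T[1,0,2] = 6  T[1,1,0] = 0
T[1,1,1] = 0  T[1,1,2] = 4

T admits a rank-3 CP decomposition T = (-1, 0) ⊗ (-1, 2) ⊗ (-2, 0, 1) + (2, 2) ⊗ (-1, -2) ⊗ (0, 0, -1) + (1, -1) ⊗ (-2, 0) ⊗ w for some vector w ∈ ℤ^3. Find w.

Subtract the known terms from T to get the rank-1 residual R = (1, -1) ⊗ (-2, 0) ⊗ w, so R[i,j,k] = a[i]·b[j]·w[k]. Pick indices with nonzero a[0]·b[0] = (1)·(-2) = -2. Only the fibre through (0,0,·) is needed: R[0,0,:] = T[0,0,:] − Σₗ aₗ[0]bₗ[0]cₗ = [-2, -2, -1] − (-1)·(-1)·(-2, 0, 1) − (2)·(-1)·(0, 0, -1) = [0, -2, -4]. Then w[k] = R[0,0,k] / -2 for each k, giving w = [0, -2, -4] / -2 = (0, 1, 2).

w = (0, 1, 2)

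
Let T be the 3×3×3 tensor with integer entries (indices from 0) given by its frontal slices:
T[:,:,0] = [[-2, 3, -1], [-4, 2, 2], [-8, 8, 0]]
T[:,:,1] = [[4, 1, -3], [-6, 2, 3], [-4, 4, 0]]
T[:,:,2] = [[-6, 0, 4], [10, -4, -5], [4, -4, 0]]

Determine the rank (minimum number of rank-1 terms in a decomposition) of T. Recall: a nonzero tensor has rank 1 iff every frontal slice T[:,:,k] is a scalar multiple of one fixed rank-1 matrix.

3

Lower bound: the mode-3 unfolding of T (rows indexed by k, columns by (i,j) = (0,0), (0,1), (0,2), (1,0), (1,1), (1,2), (2,0), (2,1), (2,2)) is [[-2, 3, -1, -4, 2, 2, -8, 8, 0], [4, 1, -3, -6, 2, 3, -4, 4, 0], [-6, 0, 4, 10, -4, -5, 4, -4, 0]].
There the 3×3 minor on rows k ∈ {0, 1, 2}, columns (i,j) ∈ {(0,0), (0,1), (0,2)} is det [[-2, 3, -1], [4, 1, -3], [-6, 0, 4]] = -8 ≠ 0, so this unfolding has rank ≥ 3; CP rank is at least every unfolding rank, so rank(T) ≥ 3. (Flattening ranks never certify an upper bound on CP rank; for that we must actually write T with 3 rank-1 terms.)
Upper bound: T is a sum of 3 rank-1 terms, T = [1, -2, 0] (x) [2, -1, -1] (x) [1, 1, -2] + [1, 0, 2] (x) [1, -1, 0] (x) [-4, -2, 2] + [2, -1, 0] (x) [2, 0, -1] (x) [0, 1, -1] (written with every a and b primitive with positive leading entry and the scale carried by c; CP decompositions are not unique, and this one is verified by expanding entrywise), so rank(T) ≤ 3.
These bounds meet, so rank(T) = 3.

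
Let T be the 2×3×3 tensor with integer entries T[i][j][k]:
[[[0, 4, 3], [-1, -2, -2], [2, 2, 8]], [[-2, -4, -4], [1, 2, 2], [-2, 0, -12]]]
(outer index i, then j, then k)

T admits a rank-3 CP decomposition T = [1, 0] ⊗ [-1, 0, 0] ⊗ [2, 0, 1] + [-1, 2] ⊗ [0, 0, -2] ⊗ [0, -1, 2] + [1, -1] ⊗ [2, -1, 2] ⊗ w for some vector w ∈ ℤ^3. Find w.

w = [1, 2, 2]

Subtract the known terms from T to get the rank-1 residual R = [1, -1] ⊗ [2, -1, 2] ⊗ w, so R[i,j,k] = a[i]·b[j]·w[k]. Pick indices with nonzero a[0]·b[0] = (1)·(2) = 2. Only the fibre through (0,0,·) is needed: R[0,0,:] = T[0,0,:] − Σₗ aₗ[0]bₗ[0]cₗ = [0, 4, 3] − (1)·(-1)·[2, 0, 1] − (-1)·(0)·[0, -1, 2] = [2, 4, 4]. Then w[k] = R[0,0,k] / 2 for each k, giving w = [2, 4, 4] / 2 = [1, 2, 2].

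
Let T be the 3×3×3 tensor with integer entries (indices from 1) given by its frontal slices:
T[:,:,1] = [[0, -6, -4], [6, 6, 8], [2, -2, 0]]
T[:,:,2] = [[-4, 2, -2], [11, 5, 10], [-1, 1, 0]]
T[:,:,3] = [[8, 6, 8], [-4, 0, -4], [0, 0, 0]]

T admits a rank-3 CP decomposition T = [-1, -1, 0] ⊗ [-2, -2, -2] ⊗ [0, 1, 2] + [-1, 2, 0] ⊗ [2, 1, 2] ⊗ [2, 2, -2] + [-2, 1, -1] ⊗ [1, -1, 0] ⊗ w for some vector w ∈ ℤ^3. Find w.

Subtract the known terms from T to get the rank-1 residual R = [-2, 1, -1] ⊗ [1, -1, 0] ⊗ w, so R[i,j,k] = a[i]·b[j]·w[k]. Pick indices with nonzero a[1]·b[1] = (-2)·(1) = -2. Only the fibre through (1,1,·) is needed: R[1,1,:] = T[1,1,:] − Σₗ aₗ[1]bₗ[1]cₗ = [0, -4, 8] − (-1)·(-2)·[0, 1, 2] − (-1)·(2)·[2, 2, -2] = [4, -2, 0]. Then w[k] = R[1,1,k] / -2 for each k, giving w = [4, -2, 0] / -2 = [-2, 1, 0].

w = [-2, 1, 0]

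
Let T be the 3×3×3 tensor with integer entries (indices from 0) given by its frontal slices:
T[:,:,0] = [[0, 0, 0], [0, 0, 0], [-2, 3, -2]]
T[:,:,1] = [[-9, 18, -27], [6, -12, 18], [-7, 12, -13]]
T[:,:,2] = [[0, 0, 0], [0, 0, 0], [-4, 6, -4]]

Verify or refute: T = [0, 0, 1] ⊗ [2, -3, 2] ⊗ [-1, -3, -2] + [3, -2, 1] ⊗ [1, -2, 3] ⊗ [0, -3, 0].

Reconstruct entry (2,0,1) from the claimed factors: Σₗ aₗ[2]bₗ[0]cₗ[1] = (1)·(2)·(-3) + (1)·(1)·(-3) = -9, but T[2,0,1] = -7. The claim is false.

No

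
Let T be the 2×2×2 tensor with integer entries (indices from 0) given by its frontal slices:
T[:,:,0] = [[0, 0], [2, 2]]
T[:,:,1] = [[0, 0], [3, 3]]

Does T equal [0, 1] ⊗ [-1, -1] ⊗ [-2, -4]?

Reconstruct entry (1,0,1) from the claimed factors: Σₗ aₗ[1]bₗ[0]cₗ[1] = (1)·(-1)·(-4) = 4, but T[1,0,1] = 3. The claim is false.

No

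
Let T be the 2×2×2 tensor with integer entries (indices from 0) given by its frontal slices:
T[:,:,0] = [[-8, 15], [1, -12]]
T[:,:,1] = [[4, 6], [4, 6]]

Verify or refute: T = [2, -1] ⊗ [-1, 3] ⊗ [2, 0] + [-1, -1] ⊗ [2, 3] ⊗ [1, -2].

No

Reconstruct entry (0,0,0) from the claimed factors: Σₗ aₗ[0]bₗ[0]cₗ[0] = (2)·(-1)·(2) + (-1)·(2)·(1) = -6, but T[0,0,0] = -8. The claim is false.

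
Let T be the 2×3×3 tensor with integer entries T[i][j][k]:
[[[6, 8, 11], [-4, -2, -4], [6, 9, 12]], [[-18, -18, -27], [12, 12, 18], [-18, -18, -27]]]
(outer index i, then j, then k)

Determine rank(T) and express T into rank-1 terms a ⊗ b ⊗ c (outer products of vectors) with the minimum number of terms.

rank(T) = 2

Lower bound: the mode-2 unfolding of T (rows indexed by j, columns by (i,k) = (0,0), (0,1), (0,2), (1,0), (1,1), (1,2)) is [[6, 8, 11, -18, -18, -27], [-4, -2, -4, 12, 12, 18], [6, 9, 12, -18, -18, -27]].
There the 2×2 minor on rows j ∈ {0, 1}, columns (i,k) ∈ {(0,0), (0,1)} is det [[6, 8], [-4, -2]] = 20 ≠ 0, so this unfolding has rank ≥ 2; CP rank is at least every unfolding rank, so rank(T) ≥ 2. (Unfolding ranks only ever bound the CP rank from below — rank(T) can be strictly larger than all of them — so the matching upper bound has to come from an explicit 2-term decomposition.)
Upper bound — finding two terms. Write S_k = T[:,:,k] for the frontal slices: S₀ = [[6, -4, 6], [-18, 12, -18]], S₁ = [[8, -2, 9], [-18, 12, -18]], S₂ = [[11, -4, 12], [-27, 18, -27]].
If T = a₁ ⊗ b₁ ⊗ c₁ + a₂ ⊗ b₂ ⊗ c₂ then each S_k = c₁[k]·a₁b₁ᵀ + c₂[k]·a₂b₂ᵀ. S₀ and S₁ are linearly independent, so a₁b₁ᵀ and a₂b₂ᵀ must span the same plane of matrices: they are the rank-1 matrices of the form x·S₀ + y·S₁.
The 2×2 minor of x·S₀ + y·S₁ on rows {0,1}, columns {0,1} is 60·xy + 60·y² = 60·(y)(x + y), vanishing at (x:y) = (1:0) and (1:-1).
M₁ = S₀ = [[6, -4, 6], [-18, 12, -18]] = 2·(1, -3)(3, -2, 3)ᵀ and M₂ = S₀ − S₁ = [[-2, -2, -3], [0, 0, 0]] = −(1, 0)(2, 2, 3)ᵀ, so take a₁ = (1, -3), b₁ = (3, -2, 3), a₂ = (1, 0), b₂ = (2, 2, 3).
Each slice is an integer combination of E₁ = a₁b₁ᵀ and E₂ = a₂b₂ᵀ: S₀ = 2·E₁, S₁ = 2·E₁ + E₂, S₂ = 3·E₁ + E₂; reading off coefficients, c₁ = (2, 2, 3) and c₂ = (0, 1, 1).
Hence T = (1, -3) ⊗ (3, -2, 3) ⊗ (2, 2, 3) + (1, 0) ⊗ (2, 2, 3) ⊗ (0, 1, 1), so rank(T) ≤ 2.
These bounds meet, so rank(T) = 2.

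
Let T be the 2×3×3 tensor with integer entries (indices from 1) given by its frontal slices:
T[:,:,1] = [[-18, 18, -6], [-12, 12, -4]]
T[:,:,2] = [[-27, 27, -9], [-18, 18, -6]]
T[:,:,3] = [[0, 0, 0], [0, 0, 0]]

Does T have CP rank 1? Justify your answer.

The mode-1 fibre T[:,1,1] = [-18, -12] gives a = [3, 2] (primitive direction); the mode-2 fibre T[1,:,1] = [-18, 18, -6] gives b = [3, -3, 1]; then c[k] = T[1,1,k] / (a[1]·b[1]) = [-18, -27, 0] / 9 = [-2, -3, 0].
Expanding [3, 2] ⊗ [3, -3, 1] ⊗ [-2, -3, 0] reproduces all 18 entries of T, so T = [3, 2] ⊗ [3, -3, 1] ⊗ [-2, -3, 0] and rank(T) ≤ 1.
Equivalently every frontal slice T[:,:,k] is c[k] times the rank-1 matrix [3, 2] ⊗ [3, -3, 1]. So T has rank 1 (it is nonzero).

Yes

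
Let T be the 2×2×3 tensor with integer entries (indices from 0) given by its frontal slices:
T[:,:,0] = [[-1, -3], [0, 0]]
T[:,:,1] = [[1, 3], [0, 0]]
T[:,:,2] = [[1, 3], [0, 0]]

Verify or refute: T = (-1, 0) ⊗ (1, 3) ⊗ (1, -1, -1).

Reconstruct entrywise from the claimed factors. For example, T[1,0,1] = 0 and Σₗ aₗ[1]bₗ[0]cₗ[1] = (0)·(1)·(-1) = 0; checking all 12 entries, every one matches. The claim holds.

Yes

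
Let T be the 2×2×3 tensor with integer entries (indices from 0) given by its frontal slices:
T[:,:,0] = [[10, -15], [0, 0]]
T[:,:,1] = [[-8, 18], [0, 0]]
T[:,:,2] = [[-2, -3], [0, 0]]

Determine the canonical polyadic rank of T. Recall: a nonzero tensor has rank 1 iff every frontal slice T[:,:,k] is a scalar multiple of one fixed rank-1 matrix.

2

Lower bound: the mode-2 unfolding of T (rows indexed by j, columns by (i,k) = (0,0), (0,1), (0,2), (1,0), (1,1), (1,2)) is [[10, -8, -2, 0, 0, 0], [-15, 18, -3, 0, 0, 0]].
There the 2×2 minor on rows j ∈ {0, 1}, columns (i,k) ∈ {(0,0), (0,1)} is det [[10, -8], [-15, 18]] = 60 ≠ 0, so this unfolding has rank ≥ 2; CP rank is at least every unfolding rank, so rank(T) ≥ 2. (Flattening ranks never certify an upper bound on CP rank; for that we must actually write T with 2 rank-1 terms.)
Upper bound — finding two terms. Every mode-1 slice of T is a multiple of one matrix: T[i,:,:] = a[i]·M with a = (1, 0) and M = [[10, -8, -2], [-15, 18, -3]] (rows indexed by j, columns by k). So it suffices to write M as a sum of two rank-1 matrices.
Splitting M by its rows (j = 0, 1), M = (1, 0)(10, -8, -2)ᵀ + (0, 1)(-15, 18, -3)ᵀ.
Hence T = (1, 0) (x) (1, 0) (x) (10, -8, -2) + (1, 0) (x) (0, 1) (x) (-15, 18, -3), so rank(T) ≤ 2.
These bounds meet, so rank(T) = 2.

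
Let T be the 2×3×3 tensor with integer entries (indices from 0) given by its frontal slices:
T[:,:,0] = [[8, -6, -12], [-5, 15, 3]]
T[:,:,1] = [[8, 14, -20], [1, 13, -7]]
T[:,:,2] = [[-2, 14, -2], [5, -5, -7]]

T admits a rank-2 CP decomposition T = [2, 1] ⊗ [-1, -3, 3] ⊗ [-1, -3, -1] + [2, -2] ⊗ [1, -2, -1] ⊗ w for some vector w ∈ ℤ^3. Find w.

Subtract the known terms from T to get the rank-1 residual R = [2, -2] ⊗ [1, -2, -1] ⊗ w, so R[i,j,k] = a[i]·b[j]·w[k]. Pick indices with nonzero a[0]·b[0] = (2)·(1) = 2. Only the fibre through (0,0,·) is needed: R[0,0,:] = T[0,0,:] − Σₗ aₗ[0]bₗ[0]cₗ = [8, 8, -2] − (2)·(-1)·[-1, -3, -1] = [6, 2, -4]. Then w[k] = R[0,0,k] / 2 for each k, giving w = [6, 2, -4] / 2 = [3, 1, -2].

w = [3, 1, -2]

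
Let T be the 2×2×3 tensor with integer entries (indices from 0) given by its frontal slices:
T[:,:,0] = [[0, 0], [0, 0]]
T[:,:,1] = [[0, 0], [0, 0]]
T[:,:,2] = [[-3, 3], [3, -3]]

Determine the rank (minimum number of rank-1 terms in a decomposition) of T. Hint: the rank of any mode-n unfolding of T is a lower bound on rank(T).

1

Lower bound: T ≠ 0 (e.g. T[0,0,2] = -3), so rank(T) ≥ 1.
Upper bound: if T = a ⊗ b ⊗ c then every fibre of T is a multiple of the corresponding factor, so read the factors off the fibres through the nonzero entry T[0,0,2] = -3.
The mode-1 fibre T[:,0,2] = [-3, 3] gives a = [1, -1] (primitive direction); the mode-2 fibre T[0,:,2] = [-3, 3] gives b = [1, -1]; then c[k] = T[0,0,k] / (a[0]·b[0]) = [0, 0, -3] / 1 = [0, 0, -3].
Expanding [1, -1] ⊗ [1, -1] ⊗ [0, 0, -3] reproduces all 12 entries of T, so T = [1, -1] ⊗ [1, -1] ⊗ [0, 0, -3] and rank(T) ≤ 1.
These bounds meet, so rank(T) = 1.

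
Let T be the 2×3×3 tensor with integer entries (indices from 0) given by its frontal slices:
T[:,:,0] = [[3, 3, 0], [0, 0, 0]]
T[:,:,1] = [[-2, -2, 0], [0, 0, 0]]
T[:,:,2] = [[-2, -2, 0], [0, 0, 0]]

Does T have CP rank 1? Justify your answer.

Yes

If T = a ⊗ b ⊗ c then every fibre of T is a multiple of the corresponding factor, so read the factors off the fibres through the nonzero entry T[0,0,0] = 3.
The mode-1 fibre T[:,0,0] = [3, 0] gives a = [1, 0] (primitive direction); the mode-2 fibre T[0,:,0] = [3, 3, 0] gives b = [1, 1, 0]; then c[k] = T[0,0,k] / (a[0]·b[0]) = [3, -2, -2] / 1 = [3, -2, -2].
Expanding [1, 0] ⊗ [1, 1, 0] ⊗ [3, -2, -2] reproduces all 18 entries of T, so T = [1, 0] ⊗ [1, 1, 0] ⊗ [3, -2, -2] and rank(T) ≤ 1.
Equivalently every frontal slice T[:,:,k] is c[k] times the rank-1 matrix [1, 0] ⊗ [1, 1, 0]. So T has rank 1 (it is nonzero).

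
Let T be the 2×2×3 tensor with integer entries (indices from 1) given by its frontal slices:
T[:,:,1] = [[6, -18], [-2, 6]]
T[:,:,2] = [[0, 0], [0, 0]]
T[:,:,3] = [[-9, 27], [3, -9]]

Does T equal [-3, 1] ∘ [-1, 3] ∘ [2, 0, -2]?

No

Reconstruct entry (1,1,3) from the claimed factors: Σₗ aₗ[1]bₗ[1]cₗ[3] = (-3)·(-1)·(-2) = -6, but T[1,1,3] = -9. The claim is false.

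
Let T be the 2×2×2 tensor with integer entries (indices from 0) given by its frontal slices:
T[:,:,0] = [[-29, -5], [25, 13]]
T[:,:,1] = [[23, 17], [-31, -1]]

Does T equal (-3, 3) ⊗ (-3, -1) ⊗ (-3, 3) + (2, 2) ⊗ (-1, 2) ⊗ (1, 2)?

Yes

Reconstruct entrywise from the claimed factors. For example, T[1,0,1] = -31 and Σₗ aₗ[1]bₗ[0]cₗ[1] = (3)·(-3)·(3) + (2)·(-1)·(2) = -31; checking all 8 entries, every one matches. The claim holds.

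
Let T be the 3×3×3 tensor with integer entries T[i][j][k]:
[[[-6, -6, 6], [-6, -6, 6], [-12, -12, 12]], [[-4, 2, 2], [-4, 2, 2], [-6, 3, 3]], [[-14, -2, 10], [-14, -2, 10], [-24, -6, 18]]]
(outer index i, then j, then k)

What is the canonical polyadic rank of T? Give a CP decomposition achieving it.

rank(T) = 2

Lower bound: the mode-1 unfolding of T (rows indexed by i, columns by (j,k) = (0,0), (0,1), (0,2), (1,0), (1,1), (1,2), (2,0), (2,1), (2,2)) is [[-6, -6, 6, -6, -6, 6, -12, -12, 12], [-4, 2, 2, -4, 2, 2, -6, 3, 3], [-14, -2, 10, -14, -2, 10, -24, -6, 18]].
There the 2×2 minor on rows i ∈ {0, 1}, columns (j,k) ∈ {(0,0), (0,1)} is det [[-6, -6], [-4, 2]] = -36 ≠ 0, so this unfolding has rank ≥ 2; CP rank is at least every unfolding rank, so rank(T) ≥ 2. (Flattening ranks never certify an upper bound on CP rank; for that we must actually write T with 2 rank-1 terms.)
Upper bound — finding two terms. Write S_k = T[:,:,k] for the frontal slices: S₀ = [[-6, -6, -12], [-4, -4, -6], [-14, -14, -24]], S₁ = [[-6, -6, -12], [2, 2, 3], [-2, -2, -6]], S₂ = [[6, 6, 12], [2, 2, 3], [10, 10, 18]].
If T = a₁ ⊗ b₁ ⊗ c₁ + a₂ ⊗ b₂ ⊗ c₂ then each S_k = c₁[k]·a₁b₁ᵀ + c₂[k]·a₂b₂ᵀ. S₀ and S₁ are linearly independent, so a₁b₁ᵀ and a₂b₂ᵀ must span the same plane of matrices: they are the rank-1 matrices of the form x·S₀ + y·S₁.
The 2×2 minor of x·S₀ + y·S₁ on rows {0,1}, columns {0,2} is −12·x² − 6·xy + 6·y² = (-6)·(2·x − y)(x + y), vanishing at (x:y) = (1:2) and (1:-1).
M₁ = S₀ + 2·S₁ = [[-18, -18, -36], [0, 0, 0], [-18, -18, -36]] = (-18)·[1, 0, 1][1, 1, 2]ᵀ and M₂ = S₀ − S₁ = [[0, 0, 0], [-6, -6, -9], [-12, -12, -18]] = (-3)·[0, 1, 2][2, 2, 3]ᵀ, so take a₁ = [1, 0, 1], b₁ = [1, 1, 2], a₂ = [0, 1, 2], b₂ = [2, 2, 3].
Each slice is an integer combination of E₁ = a₁b₁ᵀ and E₂ = a₂b₂ᵀ: S₀ = −6·E₁ − 2·E₂, S₁ = −6·E₁ + E₂, S₂ = 6·E₁ + E₂; reading off coefficients, c₁ = [-6, -6, 6] and c₂ = [-2, 1, 1].
Hence T = [1, 0, 1] ⊗ [1, 1, 2] ⊗ [-6, -6, 6] + [0, 1, 2] ⊗ [2, 2, 3] ⊗ [-2, 1, 1], so rank(T) ≤ 2.
These bounds meet, so rank(T) = 2.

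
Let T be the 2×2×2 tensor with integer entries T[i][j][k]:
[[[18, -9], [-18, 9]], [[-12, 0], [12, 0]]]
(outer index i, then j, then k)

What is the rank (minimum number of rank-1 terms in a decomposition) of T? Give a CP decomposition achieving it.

rank(T) = 2

Lower bound: the mode-1 unfolding of T (rows indexed by i, columns by (j,k) = (0,0), (0,1), (1,0), (1,1)) is [[18, -9, -18, 9], [-12, 0, 12, 0]].
There the 2×2 minor on rows i ∈ {0, 1}, columns (j,k) ∈ {(0,0), (0,1)} is det [[18, -9], [-12, 0]] = -108 ≠ 0, so this unfolding has rank ≥ 2; CP rank is at least every unfolding rank, so rank(T) ≥ 2. (This is only a lower bound: in general the CP rank may exceed every unfolding rank, so we still need to exhibit 2 rank-1 terms summing to T.)
Upper bound — finding two terms. Every mode-2 slice of T is a multiple of one matrix: T[:,j,:] = b[j]·M with b = [1, -1] and M = [[18, -9], [-12, 0]] (rows indexed by i, columns by k). So it suffices to write M as a sum of two rank-1 matrices.
Splitting M by its rows (i = 0, 1), M = [1, 0][18, -9]ᵀ + [0, 1][-12, 0]ᵀ.
Hence T = [1, 0] ⊗ [1, -1] ⊗ [18, -9] + [0, 1] ⊗ [1, -1] ⊗ [-12, 0], so rank(T) ≤ 2.
These bounds meet, so rank(T) = 2.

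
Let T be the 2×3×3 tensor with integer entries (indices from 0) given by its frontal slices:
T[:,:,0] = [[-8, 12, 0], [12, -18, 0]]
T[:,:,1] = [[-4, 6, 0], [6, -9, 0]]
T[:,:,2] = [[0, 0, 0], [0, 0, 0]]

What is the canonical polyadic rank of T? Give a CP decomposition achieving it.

Lower bound: T ≠ 0 (e.g. T[0,0,0] = -8), so rank(T) ≥ 1.
Upper bound: the mode-1 fibre T[:,0,0] = [-8, 12] gives a = [2, -3] (primitive direction); the mode-2 fibre T[0,:,0] = [-8, 12, 0] gives b = [2, -3, 0]; then c[k] = T[0,0,k] / (a[0]·b[0]) = [-8, -4, 0] / 4 = [-2, -1, 0].
Expanding [2, -3] ∘ [2, -3, 0] ∘ [-2, -1, 0] reproduces all 18 entries of T, so T = [2, -3] ∘ [2, -3, 0] ∘ [-2, -1, 0] and rank(T) ≤ 1.
These bounds meet, so rank(T) = 1.

rank(T) = 1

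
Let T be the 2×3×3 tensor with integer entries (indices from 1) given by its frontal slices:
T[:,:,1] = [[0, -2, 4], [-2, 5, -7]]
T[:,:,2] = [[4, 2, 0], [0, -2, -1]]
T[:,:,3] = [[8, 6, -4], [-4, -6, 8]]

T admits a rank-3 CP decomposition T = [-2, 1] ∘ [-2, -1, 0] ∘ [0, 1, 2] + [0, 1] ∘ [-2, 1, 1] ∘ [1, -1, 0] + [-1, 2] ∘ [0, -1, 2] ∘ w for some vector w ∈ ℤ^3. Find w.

w = [-2, 0, 2]

Subtract the known terms from T to get the rank-1 residual R = [-1, 2] ∘ [0, -1, 2] ∘ w, so R[i,j,k] = a[i]·b[j]·w[k]. Pick indices with nonzero a[1]·b[2] = (-1)·(-1) = 1. Only the fibre through (1,2,·) is needed: R[1,2,:] = T[1,2,:] − Σₗ aₗ[1]bₗ[2]cₗ = [-2, 2, 6] − (-2)·(-1)·[0, 1, 2] − (0)·(1)·[1, -1, 0] = [-2, 0, 2]. Then w[k] = R[1,2,k] / 1 for each k, giving w = [-2, 0, 2] / 1 = [-2, 0, 2].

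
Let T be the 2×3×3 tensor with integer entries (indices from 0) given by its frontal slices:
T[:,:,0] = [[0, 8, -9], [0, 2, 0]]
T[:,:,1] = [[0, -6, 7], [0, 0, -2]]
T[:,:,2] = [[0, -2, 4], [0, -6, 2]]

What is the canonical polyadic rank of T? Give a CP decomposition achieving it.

rank(T) = 3

Lower bound: the mode-3 unfolding of T (rows indexed by k, columns by (i,j) = (0,0), (0,1), (0,2), (1,0), (1,1), (1,2)) is [[0, 8, -9, 0, 2, 0], [0, -6, 7, 0, 0, -2], [0, -2, 4, 0, -6, 2]].
There the 3×3 minor on rows k ∈ {0, 1, 2}, columns (i,j) ∈ {(0,1), (0,2), (1,1)} is det [[8, -9, 2], [-6, 7, 0], [-2, 4, -6]] = -32 ≠ 0, so this unfolding has rank ≥ 3; CP rank is at least every unfolding rank, so rank(T) ≥ 3. (Unfolding ranks only ever bound the CP rank from below — rank(T) can be strictly larger than all of them — so the matching upper bound has to come from an explicit 3-term decomposition.)
Upper bound: T is a sum of 3 rank-1 terms, T = [1, -2] ⊗ [0, 2, -1] ⊗ [-1, 1, 2] + [1, -1] ⊗ [0, 1, -1] ⊗ [2, -4, -2] + [1, 0] ⊗ [0, 1, -1] ⊗ [8, -4, -4] (one valid choice — decompositions are not unique — normalised so each a, b is primitive with positive first nonzero entry; check it by expanding all entries), so rank(T) ≤ 3.
These bounds meet, so rank(T) = 3.
Check entry T[1,1,2] = -6: (-2)·(2)·(2) + (-1)·(1)·(-2) + (0)·(1)·(-4) = -6.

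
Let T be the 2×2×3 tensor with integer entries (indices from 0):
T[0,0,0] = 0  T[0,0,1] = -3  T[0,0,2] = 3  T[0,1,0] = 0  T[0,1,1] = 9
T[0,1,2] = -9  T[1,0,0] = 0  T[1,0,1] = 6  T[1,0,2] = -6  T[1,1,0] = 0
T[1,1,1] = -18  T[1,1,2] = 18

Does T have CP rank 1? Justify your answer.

The mode-1 fibre T[:,0,1] = [-3, 6] gives a = [1, -2] (primitive direction); the mode-2 fibre T[0,:,1] = [-3, 9] gives b = [1, -3]; then c[k] = T[0,0,k] / (a[0]·b[0]) = [0, -3, 3] / 1 = [0, -3, 3].
Expanding [1, -2] ⊗ [1, -3] ⊗ [0, -3, 3] reproduces all 12 entries of T, so T = [1, -2] ⊗ [1, -3] ⊗ [0, -3, 3] and rank(T) ≤ 1.
Equivalently every frontal slice T[:,:,k] is c[k] times the rank-1 matrix [1, -2] ⊗ [1, -3]. So T has rank 1 (it is nonzero).

Yes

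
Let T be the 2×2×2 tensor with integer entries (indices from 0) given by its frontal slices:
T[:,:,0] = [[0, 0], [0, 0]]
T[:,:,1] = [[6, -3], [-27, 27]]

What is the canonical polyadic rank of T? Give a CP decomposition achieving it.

rank(T) = 2

Lower bound: the mode-1 unfolding of T (rows indexed by i, columns by (j,k) = (0,0), (0,1), (1,0), (1,1)) is [[0, 6, 0, -3], [0, -27, 0, 27]].
There the 2×2 minor on rows i ∈ {0, 1}, columns (j,k) ∈ {(0,1), (1,1)} is det [[6, -3], [-27, 27]] = 81 ≠ 0, so this unfolding has rank ≥ 2; CP rank is at least every unfolding rank, so rank(T) ≥ 2. (Flattening ranks never certify an upper bound on CP rank; for that we must actually write T with 2 rank-1 terms.)
Upper bound — finding two terms. Every mode-3 slice of T is a multiple of one matrix: T[:,:,k] = c[k]·M with c = [0, 1] and M = [[6, -3], [-27, 27]] (rows indexed by i, columns by j). So it suffices to write M as a sum of two rank-1 matrices.
Splitting M by its rows (i = 0, 1), M = [1, 0][6, -3]ᵀ + [0, 1][-27, 27]ᵀ.
Hence T = [1, 0] ⊗ [6, -3] ⊗ [0, 1] + [0, 1] ⊗ [-27, 27] ⊗ [0, 1], so rank(T) ≤ 2.
These bounds meet, so rank(T) = 2.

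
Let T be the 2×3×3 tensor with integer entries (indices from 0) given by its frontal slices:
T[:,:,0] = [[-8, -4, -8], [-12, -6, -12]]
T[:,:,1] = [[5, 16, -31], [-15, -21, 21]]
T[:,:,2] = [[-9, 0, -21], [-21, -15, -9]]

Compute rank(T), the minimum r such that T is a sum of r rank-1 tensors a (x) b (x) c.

Lower bound: in the mode-1 unfolding of T (rows indexed by i, columns by (j,k)) the 2×2 minor on rows i ∈ {0, 1}, columns (j,k) ∈ {(0,0), (0,1)} is det [[-8, 5], [-12, -15]] = 180 ≠ 0, so that unfolding has rank ≥ 2 and hence rank(T) ≥ 2 (CP rank is at least every unfolding rank, though it can be larger).
Upper bound: with S_k = T[:,:,k], the two rank-1 terms a₁b₁ᵀ, a₂b₂ᵀ are the rank-1 members of the pencil x·S₀ + y·S₁.
The 2×2 minor of x·S₀ + y·S₁ on rows {0,1}, columns {0,1} is 270·xy + 135·y² = 135·(y)(2·x + y), vanishing at (x:y) = (1:0) and (1:-2).
M₁ = S₀ = [[-8, -4, -8], [-12, -6, -12]] = (-2)·[2, 3][2, 1, 2]ᵀ and M₂ = S₀ − 2·S₁ = [[-18, -36, 54], [18, 36, -54]] = (-18)·[1, -1][1, 2, -3]ᵀ, so take a₁ = [2, 3], b₁ = [2, 1, 2], a₂ = [1, -1], b₂ = [1, 2, -3].
Each slice is an integer combination of E₁ = a₁b₁ᵀ and E₂ = a₂b₂ᵀ: S₀ = −2·E₁, S₁ = −E₁ + 9·E₂, S₂ = −3·E₁ + 3·E₂; reading off coefficients, c₁ = [-2, -1, -3] and c₂ = [0, 9, 3].
Hence T = [2, 3] (x) [2, 1, 2] (x) [-2, -1, -3] + [1, -1] (x) [1, 2, -3] (x) [0, 9, 3], so rank(T) ≤ 2.
These bounds meet, so rank(T) = 2.

2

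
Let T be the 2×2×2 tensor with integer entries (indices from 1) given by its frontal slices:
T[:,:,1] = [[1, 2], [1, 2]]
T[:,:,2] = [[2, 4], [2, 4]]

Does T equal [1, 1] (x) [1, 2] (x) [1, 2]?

Yes

Reconstruct entrywise from the claimed factors. For example, T[1,2,2] = 4 and Σₗ aₗ[1]bₗ[2]cₗ[2] = (1)·(2)·(2) = 4; checking all 8 entries, every one matches. The claim holds.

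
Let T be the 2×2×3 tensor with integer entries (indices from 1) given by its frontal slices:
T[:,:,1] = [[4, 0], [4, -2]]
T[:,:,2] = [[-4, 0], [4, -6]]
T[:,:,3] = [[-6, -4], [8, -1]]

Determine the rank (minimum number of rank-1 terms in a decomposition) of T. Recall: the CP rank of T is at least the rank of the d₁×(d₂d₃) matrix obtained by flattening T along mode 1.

Lower bound: the mode-3 unfolding of T (rows indexed by k, columns by (i,j) = (1,1), (1,2), (2,1), (2,2)) is [[4, 0, 4, -2], [-4, 0, 4, -6], [-6, -4, 8, -1]].
There the 3×3 minor on rows k ∈ {1, 2, 3}, columns (i,j) ∈ {(1,1), (1,2), (2,1)} is det [[4, 0, 4], [-4, 0, 4], [-6, -4, 8]] = 128 ≠ 0, so this unfolding has rank ≥ 3; CP rank is at least every unfolding rank, so rank(T) ≥ 3. (This is only a lower bound: in general the CP rank may exceed every unfolding rank, so we still need to exhibit 3 rank-1 terms summing to T.)
Upper bound: T is a sum of 3 rank-1 terms, T = [0, 1] ⊗ [1, -1] ⊗ [4, 4, 4] + [1, -1] ⊗ [1, 1] ⊗ [-4, 4, -2] + [2, -1] ⊗ [2, 1] ⊗ [2, -2, -1] (one valid choice — decompositions are not unique — normalised so each a, b is primitive with positive first nonzero entry; check it by expanding all entries), so rank(T) ≤ 3.
These bounds meet, so rank(T) = 3.

3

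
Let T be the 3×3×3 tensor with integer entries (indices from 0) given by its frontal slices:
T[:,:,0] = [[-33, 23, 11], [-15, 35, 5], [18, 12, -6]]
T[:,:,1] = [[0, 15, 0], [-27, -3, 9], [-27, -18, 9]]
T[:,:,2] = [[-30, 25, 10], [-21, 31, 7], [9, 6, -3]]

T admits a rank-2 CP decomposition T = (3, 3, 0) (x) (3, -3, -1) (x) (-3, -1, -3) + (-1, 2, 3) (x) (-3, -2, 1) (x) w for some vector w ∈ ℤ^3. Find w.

w = (-2, 3, -1)

Subtract the known terms from T to get the rank-1 residual R = (-1, 2, 3) (x) (-3, -2, 1) (x) w, so R[i,j,k] = a[i]·b[j]·w[k]. Pick indices with nonzero a[0]·b[0] = (-1)·(-3) = 3. Only the fibre through (0,0,·) is needed: R[0,0,:] = T[0,0,:] − Σₗ aₗ[0]bₗ[0]cₗ = [-33, 0, -30] − (3)·(3)·(-3, -1, -3) = [-6, 9, -3]. Then w[k] = R[0,0,k] / 3 for each k, giving w = [-6, 9, -3] / 3 = (-2, 3, -1).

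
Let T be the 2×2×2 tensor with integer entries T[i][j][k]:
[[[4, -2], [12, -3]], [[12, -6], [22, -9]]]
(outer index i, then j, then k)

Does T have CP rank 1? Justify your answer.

The mode-2 unfolding of T (rows indexed by j, columns by (i,k) = (0,0), (0,1), (1,0), (1,1)) is [[4, -2, 12, -6], [12, -3, 22, -9]].
There the 2×2 minor on rows j ∈ {0, 1}, columns (i,k) ∈ {(0,0), (0,1)} is det [[4, -2], [12, -3]] = 12 ≠ 0, so this unfolding has rank ≥ 2; CP rank is at least every unfolding rank, so rank(T) ≥ 2.
In particular rank(T) ≥ 2 > 1, so T is not rank-1.

No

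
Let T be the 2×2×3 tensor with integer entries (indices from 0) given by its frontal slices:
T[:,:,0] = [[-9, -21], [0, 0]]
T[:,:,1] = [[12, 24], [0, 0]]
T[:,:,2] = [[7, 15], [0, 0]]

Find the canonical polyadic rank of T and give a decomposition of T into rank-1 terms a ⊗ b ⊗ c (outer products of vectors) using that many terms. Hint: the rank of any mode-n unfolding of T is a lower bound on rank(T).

rank(T) = 2

Lower bound: the mode-3 unfolding of T (rows indexed by k, columns by (i,j) = (0,0), (0,1), (1,0), (1,1)) is [[-9, -21, 0, 0], [12, 24, 0, 0], [7, 15, 0, 0]].
There the 2×2 minor on rows k ∈ {0, 1}, columns (i,j) ∈ {(0,0), (0,1)} is det [[-9, -21], [12, 24]] = 36 ≠ 0, so this unfolding has rank ≥ 2; CP rank is at least every unfolding rank, so rank(T) ≥ 2. (Unfolding ranks only ever bound the CP rank from below — rank(T) can be strictly larger than all of them — so the matching upper bound has to come from an explicit 2-term decomposition.)
Upper bound — finding two terms. Every mode-1 slice of T is a multiple of one matrix: T[i,:,:] = a[i]·M with a = [1, 0] and M = [[-9, 12, 7], [-21, 24, 15]] (rows indexed by j, columns by k). So it suffices to write M as a sum of two rank-1 matrices.
Splitting M by its rows (j = 0, 1), M = [1, 0][-9, 12, 7]ᵀ + [0, 1][-21, 24, 15]ᵀ.
Hence T = [1, 0] ⊗ [1, 0] ⊗ [-9, 12, 7] + [1, 0] ⊗ [0, 1] ⊗ [-21, 24, 15], so rank(T) ≤ 2.
These bounds meet, so rank(T) = 2.
Check entry T[0,0,1] = 12: (1)·(1)·(12) + (1)·(0)·(24) = 12.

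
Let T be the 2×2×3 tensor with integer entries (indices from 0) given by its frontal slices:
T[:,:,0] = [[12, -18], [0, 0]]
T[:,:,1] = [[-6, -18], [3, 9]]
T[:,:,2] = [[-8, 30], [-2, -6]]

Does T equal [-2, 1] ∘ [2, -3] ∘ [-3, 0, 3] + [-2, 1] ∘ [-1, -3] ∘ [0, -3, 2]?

Reconstruct entry (1,0,0) from the claimed factors: Σₗ aₗ[1]bₗ[0]cₗ[0] = (1)·(2)·(-3) + (1)·(-1)·(0) = -6, but T[1,0,0] = 0. The claim is false.

No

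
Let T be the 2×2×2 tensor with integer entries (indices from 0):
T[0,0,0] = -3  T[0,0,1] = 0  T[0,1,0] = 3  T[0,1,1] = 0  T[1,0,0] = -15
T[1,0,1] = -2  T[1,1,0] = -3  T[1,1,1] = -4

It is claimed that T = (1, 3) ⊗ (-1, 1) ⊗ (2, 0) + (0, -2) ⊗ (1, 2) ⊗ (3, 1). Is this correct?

Reconstruct entry (0,0,0) from the claimed factors: Σₗ aₗ[0]bₗ[0]cₗ[0] = (1)·(-1)·(2) + (0)·(1)·(3) = -2, but T[0,0,0] = -3. The claim is false.

No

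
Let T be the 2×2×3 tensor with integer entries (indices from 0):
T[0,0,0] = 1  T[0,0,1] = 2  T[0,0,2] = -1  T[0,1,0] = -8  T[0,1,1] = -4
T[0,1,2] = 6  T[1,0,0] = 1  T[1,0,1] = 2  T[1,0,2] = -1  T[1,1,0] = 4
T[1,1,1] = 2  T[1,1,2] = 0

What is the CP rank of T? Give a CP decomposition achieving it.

Lower bound: the mode-3 unfolding of T (rows indexed by k, columns by (i,j) = (0,0), (0,1), (1,0), (1,1)) is [[1, -8, 1, 4], [2, -4, 2, 2], [-1, 6, -1, 0]].
There the 3×3 minor on rows k ∈ {0, 1, 2}, columns (i,j) ∈ {(0,0), (0,1), (1,1)} is det [[1, -8, 4], [2, -4, 2], [-1, 6, 0]] = 36 ≠ 0, so this unfolding has rank ≥ 3; CP rank is at least every unfolding rank, so rank(T) ≥ 3. (Flattening ranks never certify an upper bound on CP rank; for that we must actually write T with 3 rank-1 terms.)
Upper bound: T is a sum of 3 rank-1 terms, T = [1, 1] ⊗ [1, -1] ⊗ [0, 0, -2] + [1, 1] ⊗ [1, 0] ⊗ [1, 2, 1] + [2, -1] ⊗ [0, 1] ⊗ [-4, -2, 2] (written with every a and b primitive with positive leading entry and the scale carried by c; CP decompositions are not unique, and this one is verified by expanding entrywise), so rank(T) ≤ 3.
These bounds meet, so rank(T) = 3.
Check entry T[1,1,2] = 0: (1)·(-1)·(-2) + (1)·(0)·(1) + (-1)·(1)·(2) = 0.

rank(T) = 3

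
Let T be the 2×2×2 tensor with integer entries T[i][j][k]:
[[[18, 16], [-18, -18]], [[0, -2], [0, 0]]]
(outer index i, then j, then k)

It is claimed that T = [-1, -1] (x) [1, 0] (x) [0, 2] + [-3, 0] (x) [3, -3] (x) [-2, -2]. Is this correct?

Yes

Reconstruct entrywise from the claimed factors. For example, T[1,0,0] = 0 and Σₗ aₗ[1]bₗ[0]cₗ[0] = (-1)·(1)·(0) + (0)·(3)·(-2) = 0; checking all 8 entries, every one matches. The claim holds.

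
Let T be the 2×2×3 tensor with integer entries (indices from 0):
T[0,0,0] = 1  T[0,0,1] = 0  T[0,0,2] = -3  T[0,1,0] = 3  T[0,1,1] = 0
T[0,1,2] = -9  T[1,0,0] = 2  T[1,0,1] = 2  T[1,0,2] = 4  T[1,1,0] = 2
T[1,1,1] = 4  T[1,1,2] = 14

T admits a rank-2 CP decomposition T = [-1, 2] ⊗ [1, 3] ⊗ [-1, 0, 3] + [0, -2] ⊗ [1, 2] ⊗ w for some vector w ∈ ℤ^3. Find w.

w = [-2, -1, 1]

Subtract the known terms from T to get the rank-1 residual R = [0, -2] ⊗ [1, 2] ⊗ w, so R[i,j,k] = a[i]·b[j]·w[k]. Pick indices with nonzero a[1]·b[0] = (-2)·(1) = -2. Only the fibre through (1,0,·) is needed: R[1,0,:] = T[1,0,:] − Σₗ aₗ[1]bₗ[0]cₗ = [2, 2, 4] − (2)·(1)·[-1, 0, 3] = [4, 2, -2]. Then w[k] = R[1,0,k] / -2 for each k, giving w = [4, 2, -2] / -2 = [-2, -1, 1].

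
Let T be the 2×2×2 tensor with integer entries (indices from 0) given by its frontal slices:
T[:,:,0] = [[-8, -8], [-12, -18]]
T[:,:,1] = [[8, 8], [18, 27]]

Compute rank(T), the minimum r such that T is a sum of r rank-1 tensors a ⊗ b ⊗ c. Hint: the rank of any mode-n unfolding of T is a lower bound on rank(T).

2

Lower bound: the mode-1 unfolding of T (rows indexed by i, columns by (j,k) = (0,0), (0,1), (1,0), (1,1)) is [[-8, 8, -8, 8], [-12, 18, -18, 27]].
There the 2×2 minor on rows i ∈ {0, 1}, columns (j,k) ∈ {(0,0), (0,1)} is det [[-8, 8], [-12, 18]] = -48 ≠ 0, so this unfolding has rank ≥ 2; CP rank is at least every unfolding rank, so rank(T) ≥ 2. (This is only a lower bound: in general the CP rank may exceed every unfolding rank, so we still need to exhibit 2 rank-1 terms summing to T.)
Upper bound — finding two terms. Write S_k = T[:,:,k] for the frontal slices: S₀ = [[-8, -8], [-12, -18]], S₁ = [[8, 8], [18, 27]].
If T = a₁ ⊗ b₁ ⊗ c₁ + a₂ ⊗ b₂ ⊗ c₂ then each S_k = c₁[k]·a₁b₁ᵀ + c₂[k]·a₂b₂ᵀ. S₀ and S₁ are linearly independent, so a₁b₁ᵀ and a₂b₂ᵀ must span the same plane of matrices: they are the rank-1 matrices of the form x·S₀ + y·S₁.
det(x·S₀ + y·S₁) is 48·x² − 120·xy + 72·y² = 24·(2·x − 3·y)(x − y), vanishing at (x:y) = (3:2) and (1:1).
M₁ = 3·S₀ + 2·S₁ = [[-8, -8], [0, 0]] = (-8)·[1, 0][1, 1]ᵀ and M₂ = S₀ + S₁ = [[0, 0], [6, 9]] = 3·[0, 1][2, 3]ᵀ, so take a₁ = [1, 0], b₁ = [1, 1], a₂ = [0, 1], b₂ = [2, 3].
Each slice is an integer combination of E₁ = a₁b₁ᵀ and E₂ = a₂b₂ᵀ: S₀ = −8·E₁ − 6·E₂, S₁ = 8·E₁ + 9·E₂; reading off coefficients, c₁ = [-8, 8] and c₂ = [-6, 9].
Hence T = [1, 0] ⊗ [1, 1] ⊗ [-8, 8] + [0, 1] ⊗ [2, 3] ⊗ [-6, 9], so rank(T) ≤ 2.
These bounds meet, so rank(T) = 2.
Check entry T[0,0,1] = 8: (1)·(1)·(8) + (0)·(2)·(9) = 8.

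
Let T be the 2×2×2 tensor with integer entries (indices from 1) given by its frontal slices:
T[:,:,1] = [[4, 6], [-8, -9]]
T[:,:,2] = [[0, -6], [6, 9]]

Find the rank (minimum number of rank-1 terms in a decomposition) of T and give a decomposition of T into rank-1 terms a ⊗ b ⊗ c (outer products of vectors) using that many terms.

Lower bound: the mode-3 unfolding of T (rows indexed by k, columns by (i,j) = (1,1), (1,2), (2,1), (2,2)) is [[4, 6, -8, -9], [0, -6, 6, 9]].
There the 2×2 minor on rows k ∈ {1, 2}, columns (i,j) ∈ {(1,1), (1,2)} is det [[4, 6], [0, -6]] = -24 ≠ 0, so this unfolding has rank ≥ 2; CP rank is at least every unfolding rank, so rank(T) ≥ 2. (Unfolding ranks only ever bound the CP rank from below — rank(T) can be strictly larger than all of them — so the matching upper bound has to come from an explicit 2-term decomposition.)
Upper bound — finding two terms. Write S_k = T[:,:,k] for the frontal slices: S₁ = [[4, 6], [-8, -9]], S₂ = [[0, -6], [6, 9]].
If T = a₁ ⊗ b₁ ⊗ c₁ + a₂ ⊗ b₂ ⊗ c₂ then each S_k = c₁[k]·a₁b₁ᵀ + c₂[k]·a₂b₂ᵀ. S₁ and S₂ are linearly independent, so a₁b₁ᵀ and a₂b₂ᵀ must span the same plane of matrices: they are the rank-1 matrices of the form x·S₁ + y·S₂.
det(x·S₁ + y·S₂) is 12·x² − 48·xy + 36·y² = 12·(x − 3·y)(x − y), vanishing at (x:y) = (3:1) and (1:1).
M₁ = 3·S₁ + S₂ = [[12, 12], [-18, -18]] = 6·[2, -3][1, 1]ᵀ and M₂ = S₁ + S₂ = [[4, 0], [-2, 0]] = 2·[2, -1][1, 0]ᵀ, so take a₁ = [2, -3], b₁ = [1, 1], a₂ = [2, -1], b₂ = [1, 0].
Each slice is an integer combination of E₁ = a₁b₁ᵀ and E₂ = a₂b₂ᵀ: S₁ = 3·E₁ − E₂, S₂ = −3·E₁ + 3·E₂; reading off coefficients, c₁ = [3, -3] and c₂ = [-1, 3].
Hence T = [2, -3] ⊗ [1, 1] ⊗ [3, -3] + [2, -1] ⊗ [1, 0] ⊗ [-1, 3], so rank(T) ≤ 2.
These bounds meet, so rank(T) = 2.

rank(T) = 2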